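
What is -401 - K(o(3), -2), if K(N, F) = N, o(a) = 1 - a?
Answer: -399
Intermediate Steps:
-401 - K(o(3), -2) = -401 - (1 - 1*3) = -401 - (1 - 3) = -401 - 1*(-2) = -401 + 2 = -399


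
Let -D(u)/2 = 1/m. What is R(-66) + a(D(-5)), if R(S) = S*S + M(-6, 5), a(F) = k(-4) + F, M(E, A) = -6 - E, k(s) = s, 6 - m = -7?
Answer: 56574/13 ≈ 4351.8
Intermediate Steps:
m = 13 (m = 6 - 1*(-7) = 6 + 7 = 13)
D(u) = -2/13
a(F) = -4 + F
R(S) = S**2 (R(S) = S*S + (-6 - 1*(-6)) = S**2 + (-6 + 6) = S**2 + 0 = S**2)
R(-66) + a(D(-5)) = (-66)**2 + (-4 - 2/13) = 4356 - 54/13 = 56574/13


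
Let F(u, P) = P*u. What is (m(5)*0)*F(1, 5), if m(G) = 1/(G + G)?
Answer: 0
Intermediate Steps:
m(G) = 1/(2*G)
(m(5)*0)*F(1, 5) = (((½)/5)*0)*(5*1) = (((½)*(⅕))*0)*5 = ((⅒)*0)*5 = 0*5 = 0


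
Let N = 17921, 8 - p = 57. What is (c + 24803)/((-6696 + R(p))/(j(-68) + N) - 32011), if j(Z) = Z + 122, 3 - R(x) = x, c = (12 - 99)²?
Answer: -581886700/575404369 ≈ -1.0113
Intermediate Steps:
p = -49 (p = 8 - 1*57 = 8 - 57 = -49)
c = 7569 (c = (-87)² = 7569)
R(x) = 3 - x
j(Z) = 122 + Z
(c + 24803)/((-6696 + R(p))/(j(-68) + N) - 32011) = (7569 + 24803)/((-6696 + (3 - 1*(-49)))/((122 - 68) + 17921) - 32011) = 32372/((-6696 + (3 + 49))/(54 + 17921) - 32011) = 32372/((-6696 + 52)/17975 - 32011) = 32372/(-6644*1/17975 - 32011) = 32372/(-6644/17975 - 32011) = 32372/(-575404369/17975) = 32372*(-17975/575404369) = -581886700/575404369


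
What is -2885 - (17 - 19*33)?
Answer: -2275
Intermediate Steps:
-2885 - (17 - 19*33) = -2885 - (17 - 627) = -2885 - 1*(-610) = -2885 + 610 = -2275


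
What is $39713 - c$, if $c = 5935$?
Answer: $33778$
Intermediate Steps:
$39713 - c = 39713 - 5935 = 33778$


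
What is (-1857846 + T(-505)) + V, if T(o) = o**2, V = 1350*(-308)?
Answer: -2018621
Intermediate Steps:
V = -415800
(-1857846 + T(-505)) + V = (-1857846 + (-505)**2) - 415800 = (-1857846 + 255025) - 415800 = -1602821 - 415800 = -2018621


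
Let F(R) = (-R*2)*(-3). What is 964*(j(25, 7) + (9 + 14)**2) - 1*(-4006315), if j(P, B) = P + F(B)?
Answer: 4580859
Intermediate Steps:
F(R) = 6*R (F(R) = -2*R*(-3) = 6*R)
j(P, B) = P + 6*B
964*(j(25, 7) + (9 + 14)**2) - 1*(-4006315) = 964*((25 + 6*7) + (9 + 14)**2) - 1*(-4006315) = 964*((25 + 42) + 23**2) + 4006315 = 964*(67 + 529) + 4006315 = 964*596 + 4006315 = 574544 + 4006315 = 4580859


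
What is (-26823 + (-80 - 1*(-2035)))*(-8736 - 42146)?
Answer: 1265333576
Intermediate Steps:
(-26823 + (-80 - 1*(-2035)))*(-8736 - 42146) = (-26823 + (-80 + 2035))*(-50882) = (-26823 + 1955)*(-50882) = -24868*(-50882) = 1265333576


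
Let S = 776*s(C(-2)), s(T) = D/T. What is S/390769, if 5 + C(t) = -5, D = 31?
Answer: -12028/1953845 ≈ -0.0061561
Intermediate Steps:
C(t) = -10 (C(t) = -5 - 5 = -10)
s(T) = 31/T
S = -12028/5 (S = 776*(31/(-10)) = 776*(31*(-⅒)) = 776*(-31/10) = -12028/5 ≈ -2405.6)
S/390769 = -12028/5/390769 = -12028/5*1/390769 = -12028/1953845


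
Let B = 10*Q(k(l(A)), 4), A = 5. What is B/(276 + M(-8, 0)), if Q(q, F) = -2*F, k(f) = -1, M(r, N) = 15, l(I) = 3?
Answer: -80/291 ≈ -0.27491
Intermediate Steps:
B = -80 (B = 10*(-2*4) = 10*(-8) = -80)
B/(276 + M(-8, 0)) = -80/(276 + 15) = -80/291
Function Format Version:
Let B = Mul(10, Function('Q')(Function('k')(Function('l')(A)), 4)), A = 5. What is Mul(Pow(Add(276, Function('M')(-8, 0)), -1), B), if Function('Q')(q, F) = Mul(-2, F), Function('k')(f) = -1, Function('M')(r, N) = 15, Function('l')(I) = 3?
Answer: Rational(-80, 291) ≈ -0.27491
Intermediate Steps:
B = -80 (B = Mul(10, Mul(-2, 4)) = Mul(10, -8) = -80)
Mul(Pow(Add(276, Function('M')(-8, 0)), -1), B) = Mul(Pow(Add(276, 15), -1), -80) = Mul(Pow(291, -1), -80) = Mul(Rational(1, 291), -80) = Rational(-80, 291)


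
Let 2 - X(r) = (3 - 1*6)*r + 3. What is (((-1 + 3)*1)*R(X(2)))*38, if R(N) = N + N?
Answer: 760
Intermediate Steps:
X(r) = -1 + 3*r (X(r) = 2 - ((3 - 1*6)*r + 3) = 2 - ((3 - 6)*r + 3) = 2 - (-3*r + 3) = 2 - (3 - 3*r) = 2 + (-3 + 3*r) = -1 + 3*r)
R(N) = 2*N
(((-1 + 3)*1)*R(X(2)))*38 = (((-1 + 3)*1)*(2*(-1 + 3*2)))*38 = ((2*1)*(2*(-1 + 6)))*38 = (2*(2*5))*38 = (2*10)*38 = 20*38 = 760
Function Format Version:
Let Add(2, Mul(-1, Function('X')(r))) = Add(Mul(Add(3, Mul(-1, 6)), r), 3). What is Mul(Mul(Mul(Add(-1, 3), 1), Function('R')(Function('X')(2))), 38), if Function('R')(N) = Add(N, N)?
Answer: 760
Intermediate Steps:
Function('X')(r) = Add(-1, Mul(3, r)) (Function('X')(r) = Add(2, Mul(-1, Add(Mul(Add(3, Mul(-1, 6)), r), 3))) = Add(2, Mul(-1, Add(Mul(Add(3, -6), r), 3))) = Add(2, Mul(-1, Add(Mul(-3, r), 3))) = Add(2, Mul(-1, Add(3, Mul(-3, r)))) = Add(2, Add(-3, Mul(3, r))) = Add(-1, Mul(3, r)))
Function('R')(N) = Mul(2, N)
Mul(Mul(Mul(Add(-1, 3), 1), Function('R')(Function('X')(2))), 38) = Mul(Mul(Mul(Add(-1, 3), 1), Mul(2, Add(-1, Mul(3, 2)))), 38) = Mul(Mul(Mul(2, 1), Mul(2, Add(-1, 6))), 38) = Mul(Mul(2, Mul(2, 5)), 38) = Mul(Mul(2, 10), 38) = Mul(20, 38) = 760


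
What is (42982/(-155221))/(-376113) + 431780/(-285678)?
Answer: -4201263120235024/2779677220582449 ≈ -1.5114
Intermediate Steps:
(42982/(-155221))/(-376113) + 431780/(-285678) = (42982*(-1/155221))*(-1/376113) + 431780*(-1/285678) = -42982/155221*(-1/376113) - 215890/142839 = 42982/58380635973 - 215890/142839 = -4201263120235024/2779677220582449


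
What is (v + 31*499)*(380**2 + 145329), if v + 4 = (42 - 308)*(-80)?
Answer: 10646092105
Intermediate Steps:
v = 21276 (v = -4 + (42 - 308)*(-80) = -4 - 266*(-80) = -4 + 21280 = 21276)
(v + 31*499)*(380**2 + 145329) = (21276 + 31*499)*(380**2 + 145329) = (21276 + 15469)*(144400 + 145329) = 36745*289729 = 10646092105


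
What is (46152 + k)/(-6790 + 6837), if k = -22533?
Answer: 23619/47 ≈ 502.53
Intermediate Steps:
(46152 + k)/(-6790 + 6837) = (46152 - 22533)/(-6790 + 6837) = 23619/47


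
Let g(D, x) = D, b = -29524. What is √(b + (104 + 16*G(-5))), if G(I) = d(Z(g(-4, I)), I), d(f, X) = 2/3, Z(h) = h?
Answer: 2*I*√66171/3 ≈ 171.49*I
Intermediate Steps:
d(f, X) = ⅔ (d(f, X) = 2*(⅓) = ⅔)
G(I) = ⅔
√(b + (104 + 16*G(-5))) = √(-29524 + (104 + 16*(⅔))) = √(-29524 + (104 + 32/3)) = √(-29524 + 344/3) = √(-88228/3) = 2*I*√66171/3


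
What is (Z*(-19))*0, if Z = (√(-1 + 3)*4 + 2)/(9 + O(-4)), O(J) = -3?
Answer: 0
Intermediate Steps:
Z = ⅓ + 2*√2/3 (Z = (√(-1 + 3)*4 + 2)/(9 - 3) = (√2*4 + 2)/6 = (4*√2 + 2)*(⅙) = (2 + 4*√2)*(⅙) = ⅓ + 2*√2/3 ≈ 1.2761)
(Z*(-19))*0 = ((⅓ + 2*√2/3)*(-19))*0 = (-19/3 - 38*√2/3)*0 = 0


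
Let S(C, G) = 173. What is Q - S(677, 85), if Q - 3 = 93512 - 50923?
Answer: 42419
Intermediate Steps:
Q = 42592 (Q = 3 + (93512 - 50923) = 3 + 42589 = 42592)
Q - S(677, 85) = 42592 - 1*173 = 42592 - 173 = 42419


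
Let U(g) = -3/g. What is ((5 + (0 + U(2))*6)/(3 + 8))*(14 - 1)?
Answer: -52/11 ≈ -4.7273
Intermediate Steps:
((5 + (0 + U(2))*6)/(3 + 8))*(14 - 1) = ((5 + (0 - 3/2)*6)/(3 + 8))*(14 - 1) = ((5 + (0 - 3*½)*6)/11)*13 = ((5 + (0 - 3/2)*6)*(1/11))*13 = ((5 - 3/2*6)*(1/11))*13 = ((5 - 9)*(1/11))*13 = -4*1/11*13 = -4/11*13 = -52/11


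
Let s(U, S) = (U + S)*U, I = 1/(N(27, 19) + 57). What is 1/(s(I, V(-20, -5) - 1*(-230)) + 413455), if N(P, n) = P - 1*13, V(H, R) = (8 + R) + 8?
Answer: 5041/2084243767 ≈ 2.4186e-6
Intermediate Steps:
V(H, R) = 16 + R
N(P, n) = -13 + P (N(P, n) = P - 13 = -13 + P)
I = 1/71 (I = 1/((-13 + 27) + 57) = 1/(14 + 57) = 1/71 ≈ 0.014085)
s(U, S) = U*(S + U) (s(U, S) = (S + U)*U = U*(S + U))
1/(s(I, V(-20, -5) - 1*(-230)) + 413455) = 1/((((16 - 5) - 1*(-230)) + 1/71)/71 + 413455) = 1/(((11 + 230) + 1/71)/71 + 413455) = 1/((241 + 1/71)/71 + 413455) = 1/((1/71)*(17112/71) + 413455) = 1/(17112/5041 + 413455) = 1/(2084243767/5041) = 5041/2084243767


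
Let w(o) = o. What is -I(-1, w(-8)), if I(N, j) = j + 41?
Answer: -33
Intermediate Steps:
I(N, j) = 41 + j
-I(-1, w(-8)) = -(41 - 8) = -1*33 = -33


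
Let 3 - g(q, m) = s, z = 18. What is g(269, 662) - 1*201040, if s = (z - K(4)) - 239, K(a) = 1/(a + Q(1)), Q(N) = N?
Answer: -1004079/5 ≈ -2.0082e+5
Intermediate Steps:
K(a) = 1/(1 + a) (K(a) = 1/(a + 1) = 1/(1 + a))
s = -1106/5 (s = (18 - 1/(1 + 4)) - 239 = (18 - 1/5) - 239 = (18 - 1*⅕) - 239 = (18 - ⅕) - 239 = 89/5 - 239 = -1106/5 ≈ -221.20)
g(q, m) = 1121/5 (g(q, m) = 3 - 1*(-1106/5) = 3 + 1106/5 = 1121/5)
g(269, 662) - 1*201040 = 1121/5 - 1*201040 = 1121/5 - 201040 = -1004079/5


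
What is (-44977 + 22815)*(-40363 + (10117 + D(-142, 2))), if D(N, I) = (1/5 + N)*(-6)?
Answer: 3257282112/5 ≈ 6.5146e+8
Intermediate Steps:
D(N, I) = -6/5 - 6*N (D(N, I) = (⅕ + N)*(-6) = -6/5 - 6*N)
(-44977 + 22815)*(-40363 + (10117 + D(-142, 2))) = (-44977 + 22815)*(-40363 + (10117 + (-6/5 - 6*(-142)))) = -22162*(-40363 + (10117 + (-6/5 + 852))) = -22162*(-40363 + (10117 + 4254/5)) = -22162*(-40363 + 54839/5) = -22162*(-146976/5) = 3257282112/5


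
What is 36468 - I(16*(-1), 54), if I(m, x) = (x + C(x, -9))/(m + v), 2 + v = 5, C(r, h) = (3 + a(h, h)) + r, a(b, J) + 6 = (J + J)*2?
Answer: 474153/13 ≈ 36473.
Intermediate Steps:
a(b, J) = -6 + 4*J (a(b, J) = -6 + (J + J)*2 = -6 + (2*J)*2 = -6 + 4*J)
C(r, h) = -3 + r + 4*h (C(r, h) = (3 + (-6 + 4*h)) + r = (-3 + 4*h) + r = -3 + r + 4*h)
v = 3 (v = -2 + 5 = 3)
I(m, x) = (-39 + 2*x)/(3 + m) (I(m, x) = (x + (-3 + x + 4*(-9)))/(m + 3) = (x + (-3 + x - 36))/(3 + m) = (x + (-39 + x))/(3 + m) = (-39 + 2*x)/(3 + m))
36468 - I(16*(-1), 54) = 36468 - (-39 + 2*54)/(3 + 16*(-1)) = 36468 - (-39 + 108)/(3 - 16) = 36468 - 69/(-13) = 36468 - (-1)*69/13 = 36468 - 1*(-69/13) = 36468 + 69/13 = 474153/13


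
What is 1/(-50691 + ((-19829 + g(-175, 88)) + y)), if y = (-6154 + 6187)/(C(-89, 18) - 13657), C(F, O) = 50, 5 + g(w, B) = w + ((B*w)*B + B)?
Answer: -1237/1763729447 ≈ -7.0136e-7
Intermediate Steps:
g(w, B) = -5 + B + w + w*B**2 (g(w, B) = -5 + (w + ((B*w)*B + B)) = -5 + (w + (w*B**2 + B)) = -5 + (w + (B + w*B**2)) = -5 + (B + w + w*B**2) = -5 + B + w + w*B**2)
y = -3/1237 (y = (-6154 + 6187)/(50 - 13657) = 33/(-13607) = 33*(-1/13607) = -3/1237 ≈ -0.0024252)
1/(-50691 + ((-19829 + g(-175, 88)) + y)) = 1/(-50691 + ((-19829 + (-5 + 88 - 175 - 175*88**2)) - 3/1237)) = 1/(-50691 + ((-19829 + (-5 + 88 - 175 - 175*7744)) - 3/1237)) = 1/(-50691 + ((-19829 + (-5 + 88 - 175 - 1355200)) - 3/1237)) = 1/(-50691 + ((-19829 - 1355292) - 3/1237)) = 1/(-50691 + (-1375121 - 3/1237)) = 1/(-50691 - 1701024680/1237) = 1/(-1763729447/1237) = -1237/1763729447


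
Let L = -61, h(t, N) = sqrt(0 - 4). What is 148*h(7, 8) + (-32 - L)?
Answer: 29 + 296*I ≈ 29.0 + 296.0*I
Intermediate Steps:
h(t, N) = 2*I (h(t, N) = sqrt(-4) = 2*I)
148*h(7, 8) + (-32 - L) = 148*(2*I) + (-32 - 1*(-61)) = 296*I + (-32 + 61) = 296*I + 29 = 29 + 296*I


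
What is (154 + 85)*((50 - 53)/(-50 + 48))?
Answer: 717/2 ≈ 358.50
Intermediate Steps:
(154 + 85)*((50 - 53)/(-50 + 48)) = 239*(-3/(-2)) = 239*(-3*(-1/2)) = 239*(3/2) = 717/2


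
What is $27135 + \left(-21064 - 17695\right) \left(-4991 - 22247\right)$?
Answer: $1055744777$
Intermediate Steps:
$27135 + \left(-21064 - 17695\right) \left(-4991 - 22247\right) = 27135 - -1055717642 = 27135 + 1055717642 = 1055744777$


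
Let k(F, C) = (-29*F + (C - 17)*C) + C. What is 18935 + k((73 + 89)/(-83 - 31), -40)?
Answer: 403108/19 ≈ 21216.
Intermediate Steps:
k(F, C) = C - 29*F + C*(-17 + C) (k(F, C) = (-29*F + (-17 + C)*C) + C = (-29*F + C*(-17 + C)) + C = C - 29*F + C*(-17 + C))
18935 + k((73 + 89)/(-83 - 31), -40) = 18935 + ((-40)² - 29*(73 + 89)/(-83 - 31) - 16*(-40)) = 18935 + (1600 - 4698/(-114) + 640) = 18935 + (1600 - 4698*(-1)/114 + 640) = 18935 + (1600 - 29*(-27/19) + 640) = 18935 + (1600 + 783/19 + 640) = 18935 + 43343/19 = 403108/19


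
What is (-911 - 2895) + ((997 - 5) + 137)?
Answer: -2677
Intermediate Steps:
(-911 - 2895) + ((997 - 5) + 137) = -3806 + (992 + 137) = -3806 + 1129 = -2677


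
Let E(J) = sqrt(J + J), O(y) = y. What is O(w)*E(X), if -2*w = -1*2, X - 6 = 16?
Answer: 2*sqrt(11) ≈ 6.6332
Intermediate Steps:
X = 22 (X = 6 + 16 = 22)
w = 1 (w = -(-1)*2/2 = -1/2*(-2) = 1)
E(J) = sqrt(2)*sqrt(J) (E(J) = sqrt(2*J) = sqrt(2)*sqrt(J))
O(w)*E(X) = 1*(sqrt(2)*sqrt(22)) = 1*(2*sqrt(11)) = 2*sqrt(11)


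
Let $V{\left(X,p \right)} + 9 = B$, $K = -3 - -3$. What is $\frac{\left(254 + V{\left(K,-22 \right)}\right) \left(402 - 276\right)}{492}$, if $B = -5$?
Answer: $\frac{2520}{41} \approx 61.463$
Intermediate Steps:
$K = 0$ ($K = -3 + 3 = 0$)
$V{\left(X,p \right)} = -14$ ($V{\left(X,p \right)} = -9 - 5 = -14$)
$\frac{\left(254 + V{\left(K,-22 \right)}\right) \left(402 - 276\right)}{492} = \frac{\left(254 - 14\right) \left(402 - 276\right)}{492} = 240 \cdot 126 \cdot \frac{1}{492} = 30240 \cdot \frac{1}{492} = \frac{2520}{41}$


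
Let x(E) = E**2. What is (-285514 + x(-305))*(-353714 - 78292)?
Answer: 83156402934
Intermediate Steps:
(-285514 + x(-305))*(-353714 - 78292) = (-285514 + (-305)**2)*(-353714 - 78292) = (-285514 + 93025)*(-432006) = -192489*(-432006) = 83156402934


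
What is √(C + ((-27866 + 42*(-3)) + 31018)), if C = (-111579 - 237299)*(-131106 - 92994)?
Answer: √78183562826 ≈ 2.7961e+5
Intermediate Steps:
C = 78183559800 (C = -348878*(-224100) = 78183559800)
√(C + ((-27866 + 42*(-3)) + 31018)) = √(78183559800 + ((-27866 + 42*(-3)) + 31018)) = √(78183559800 + ((-27866 - 126) + 31018)) = √(78183559800 + (-27992 + 31018)) = √(78183559800 + 3026) = √78183562826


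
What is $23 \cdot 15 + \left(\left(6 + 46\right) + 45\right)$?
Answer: $442$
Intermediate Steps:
$23 \cdot 15 + \left(\left(6 + 46\right) + 45\right) = 345 + \left(52 + 45\right) = 345 + 97 = 442$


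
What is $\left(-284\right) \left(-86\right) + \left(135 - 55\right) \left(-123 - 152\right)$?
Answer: $2424$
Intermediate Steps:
$\left(-284\right) \left(-86\right) + \left(135 - 55\right) \left(-123 - 152\right) = 24424 + 80 \left(-275\right) = 24424 - 22000 = 2424$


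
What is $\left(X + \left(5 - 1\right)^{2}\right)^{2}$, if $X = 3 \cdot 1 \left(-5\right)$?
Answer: $1$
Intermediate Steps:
$X = -15$ ($X = 3 \left(-5\right) = -15$)
$\left(X + \left(5 - 1\right)^{2}\right)^{2} = \left(-15 + \left(5 - 1\right)^{2}\right)^{2} = \left(-15 + 4^{2}\right)^{2} = \left(-15 + 16\right)^{2} = 1^{2} = 1$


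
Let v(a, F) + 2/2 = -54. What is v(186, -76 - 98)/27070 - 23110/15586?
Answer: -62644493/42191302 ≈ -1.4848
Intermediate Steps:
v(a, F) = -55 (v(a, F) = -1 - 54 = -55)
v(186, -76 - 98)/27070 - 23110/15586 = -55/27070 - 23110/15586 = -55*1/27070 - 23110*1/15586 = -11/5414 - 11555/7793 = -62644493/42191302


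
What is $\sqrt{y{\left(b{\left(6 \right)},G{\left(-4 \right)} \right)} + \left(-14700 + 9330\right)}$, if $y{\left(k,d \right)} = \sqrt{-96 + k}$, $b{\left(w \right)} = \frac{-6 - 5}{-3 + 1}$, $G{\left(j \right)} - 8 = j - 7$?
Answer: $\frac{\sqrt{-21480 + 2 i \sqrt{362}}}{2} \approx 0.064909 + 73.28 i$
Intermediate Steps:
$G{\left(j \right)} = 1 + j$ ($G{\left(j \right)} = 8 + \left(j - 7\right) = 8 + \left(-7 + j\right) = 1 + j$)
$b{\left(w \right)} = \frac{11}{2}$ ($b{\left(w \right)} = - \frac{11}{-2} = \left(-11\right) \left(- \frac{1}{2}\right) = \frac{11}{2}$)
$\sqrt{y{\left(b{\left(6 \right)},G{\left(-4 \right)} \right)} + \left(-14700 + 9330\right)} = \sqrt{\sqrt{-96 + \frac{11}{2}} + \left(-14700 + 9330\right)} = \sqrt{\sqrt{- \frac{181}{2}} - 5370} = \sqrt{\frac{i \sqrt{362}}{2} - 5370} = \sqrt{-5370 + \frac{i \sqrt{362}}{2}}$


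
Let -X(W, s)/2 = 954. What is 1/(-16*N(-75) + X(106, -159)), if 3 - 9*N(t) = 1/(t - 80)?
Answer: -1395/2669116 ≈ -0.00052265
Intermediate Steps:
X(W, s) = -1908 (X(W, s) = -2*954 = -1908)
N(t) = 1/3 - 1/(9*(-80 + t)) (N(t) = 1/3 - 1/(9*(t - 80)) = 1/3 - 1/(9*(-80 + t)))
1/(-16*N(-75) + X(106, -159)) = 1/(-16*(-241 + 3*(-75))/(9*(-80 - 75)) - 1908) = 1/(-16*(-241 - 225)/(9*(-155)) - 1908) = 1/(-16*(-1)*(-466)/(9*155) - 1908) = 1/(-16*466/1395 - 1908) = 1/(-7456/1395 - 1908) = 1/(-2669116/1395) = -1395/2669116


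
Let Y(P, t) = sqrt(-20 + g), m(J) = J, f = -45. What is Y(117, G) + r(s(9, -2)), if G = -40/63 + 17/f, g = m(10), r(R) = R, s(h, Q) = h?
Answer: 9 + I*sqrt(10) ≈ 9.0 + 3.1623*I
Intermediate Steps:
g = 10
G = -319/315 (G = -40/63 + 17/(-45) = -40*1/63 + 17*(-1/45) = -40/63 - 17/45 = -319/315 ≈ -1.0127)
Y(P, t) = I*sqrt(10) (Y(P, t) = sqrt(-20 + 10) = sqrt(-10) = I*sqrt(10))
Y(117, G) + r(s(9, -2)) = I*sqrt(10) + 9 = 9 + I*sqrt(10)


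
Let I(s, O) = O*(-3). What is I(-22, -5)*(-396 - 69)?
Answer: -6975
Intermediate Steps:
I(s, O) = -3*O
I(-22, -5)*(-396 - 69) = (-3*(-5))*(-396 - 69) = 15*(-465) = -6975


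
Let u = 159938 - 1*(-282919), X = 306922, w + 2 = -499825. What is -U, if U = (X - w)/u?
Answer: -806749/442857 ≈ -1.8217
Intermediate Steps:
w = -499827 (w = -2 - 499825 = -499827)
u = 442857 (u = 159938 + 282919 = 442857)
U = 806749/442857 (U = (306922 - 1*(-499827))/442857 = (306922 + 499827)*(1/442857) = 806749*(1/442857) = 806749/442857 ≈ 1.8217)
-U = -1*806749/442857 = -806749/442857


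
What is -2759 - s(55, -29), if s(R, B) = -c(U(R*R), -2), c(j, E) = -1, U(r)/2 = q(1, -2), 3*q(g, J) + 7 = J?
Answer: -2760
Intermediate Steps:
q(g, J) = -7/3 + J/3
U(r) = -6 (U(r) = 2*(-7/3 + (1/3)*(-2)) = 2*(-7/3 - 2/3) = 2*(-3) = -6)
s(R, B) = 1 (s(R, B) = -1*(-1) = 1)
-2759 - s(55, -29) = -2759 - 1*1 = -2759 - 1 = -2760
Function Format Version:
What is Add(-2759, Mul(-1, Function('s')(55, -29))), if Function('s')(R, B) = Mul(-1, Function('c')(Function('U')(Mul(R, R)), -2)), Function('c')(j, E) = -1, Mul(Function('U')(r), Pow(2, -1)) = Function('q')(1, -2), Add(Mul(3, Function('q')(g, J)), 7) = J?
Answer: -2760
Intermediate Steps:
Function('q')(g, J) = Add(Rational(-7, 3), Mul(Rational(1, 3), J))
Function('U')(r) = -6 (Function('U')(r) = Mul(2, Add(Rational(-7, 3), Mul(Rational(1, 3), -2))) = Mul(2, Add(Rational(-7, 3), Rational(-2, 3))) = Mul(2, -3) = -6)
Function('s')(R, B) = 1 (Function('s')(R, B) = Mul(-1, -1) = 1)
Add(-2759, Mul(-1, Function('s')(55, -29))) = Add(-2759, Mul(-1, 1)) = Add(-2759, -1) = -2760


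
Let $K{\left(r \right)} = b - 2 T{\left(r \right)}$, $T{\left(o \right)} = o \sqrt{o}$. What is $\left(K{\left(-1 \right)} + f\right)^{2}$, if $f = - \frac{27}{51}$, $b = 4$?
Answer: $\frac{2325}{289} + \frac{236 i}{17} \approx 8.045 + 13.882 i$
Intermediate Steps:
$T{\left(o \right)} = o^{\frac{3}{2}}$
$K{\left(r \right)} = 4 - 2 r^{\frac{3}{2}}$
$f = - \frac{9}{17}$ ($f = \left(-27\right) \frac{1}{51} = - \frac{9}{17} \approx -0.52941$)
$\left(K{\left(-1 \right)} + f\right)^{2} = \left(\left(4 - 2 \left(-1\right)^{\frac{3}{2}}\right) - \frac{9}{17}\right)^{2} = \left(\left(4 - 2 \left(- i\right)\right) - \frac{9}{17}\right)^{2} = \left(\left(4 + 2 i\right) - \frac{9}{17}\right)^{2} = \left(\frac{59}{17} + 2 i\right)^{2}$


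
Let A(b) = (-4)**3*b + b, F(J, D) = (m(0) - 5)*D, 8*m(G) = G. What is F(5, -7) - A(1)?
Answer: 98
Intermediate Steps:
m(G) = G/8
F(J, D) = -5*D (F(J, D) = ((1/8)*0 - 5)*D = (0 - 5)*D = -5*D)
A(b) = -63*b (A(b) = -64*b + b = -63*b)
F(5, -7) - A(1) = -5*(-7) - (-63) = 35 - 1*(-63) = 35 + 63 = 98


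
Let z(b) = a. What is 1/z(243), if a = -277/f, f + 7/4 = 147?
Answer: -581/1108 ≈ -0.52437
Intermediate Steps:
f = 581/4 (f = -7/4 + 147 = 581/4 ≈ 145.25)
a = -1108/581 (a = -277/581/4 = -277*4/581 = -1108/581 ≈ -1.9071)
z(b) = -1108/581
1/z(243) = 1/(-1108/581) = -581/1108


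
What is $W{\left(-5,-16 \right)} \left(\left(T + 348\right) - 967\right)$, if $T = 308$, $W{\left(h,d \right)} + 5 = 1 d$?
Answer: $6531$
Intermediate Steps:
$W{\left(h,d \right)} = -5 + d$ ($W{\left(h,d \right)} = -5 + 1 d = -5 + d$)
$W{\left(-5,-16 \right)} \left(\left(T + 348\right) - 967\right) = \left(-5 - 16\right) \left(\left(308 + 348\right) - 967\right) = - 21 \left(656 - 967\right) = \left(-21\right) \left(-311\right) = 6531$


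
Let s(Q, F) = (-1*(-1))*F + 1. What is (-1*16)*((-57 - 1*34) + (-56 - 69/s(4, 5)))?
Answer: 2536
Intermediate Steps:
s(Q, F) = 1 + F (s(Q, F) = 1*F + 1 = F + 1 = 1 + F)
(-1*16)*((-57 - 1*34) + (-56 - 69/s(4, 5))) = (-1*16)*((-57 - 1*34) + (-56 - 69/(1 + 5))) = -16*((-57 - 34) + (-56 - 69/6)) = -16*(-91 + (-56 - 69/6)) = -16*(-91 + (-56 - 1*23/2)) = -16*(-91 + (-56 - 23/2)) = -16*(-91 - 135/2) = -16*(-317/2) = 2536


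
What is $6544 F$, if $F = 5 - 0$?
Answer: $32720$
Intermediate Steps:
$F = 5$ ($F = 5 + 0 = 5$)
$6544 F = 6544 \cdot 5 = 32720$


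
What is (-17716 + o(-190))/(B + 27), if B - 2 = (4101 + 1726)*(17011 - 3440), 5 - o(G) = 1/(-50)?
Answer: -885549/3953912300 ≈ -0.00022397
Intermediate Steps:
o(G) = 251/50 (o(G) = 5 - 1/(-50) = 5 - 1*(-1/50) = 5 + 1/50 = 251/50)
B = 79078219 (B = 2 + (4101 + 1726)*(17011 - 3440) = 2 + 5827*13571 = 2 + 79078217 = 79078219)
(-17716 + o(-190))/(B + 27) = (-17716 + 251/50)/(79078219 + 27) = -885549/50/79078246 = -885549/50*1/79078246 = -885549/3953912300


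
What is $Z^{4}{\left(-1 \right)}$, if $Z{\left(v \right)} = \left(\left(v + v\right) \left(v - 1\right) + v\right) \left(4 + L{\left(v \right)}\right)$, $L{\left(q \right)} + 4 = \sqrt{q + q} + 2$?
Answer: $-2268 + 1296 i \sqrt{2} \approx -2268.0 + 1832.8 i$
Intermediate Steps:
$L{\left(q \right)} = -2 + \sqrt{2} \sqrt{q}$ ($L{\left(q \right)} = -4 + \left(\sqrt{q + q} + 2\right) = -4 + \left(\sqrt{2 q} + 2\right) = -4 + \left(\sqrt{2} \sqrt{q} + 2\right) = -4 + \left(2 + \sqrt{2} \sqrt{q}\right) = -2 + \sqrt{2} \sqrt{q}$)
$Z{\left(v \right)} = \left(2 + \sqrt{2} \sqrt{v}\right) \left(v + 2 v \left(-1 + v\right)\right)$ ($Z{\left(v \right)} = \left(\left(v + v\right) \left(v - 1\right) + v\right) \left(4 + \left(-2 + \sqrt{2} \sqrt{v}\right)\right) = \left(2 v \left(-1 + v\right) + v\right) \left(2 + \sqrt{2} \sqrt{v}\right) = \left(v + 2 v \left(-1 + v\right)\right) \left(2 + \sqrt{2} \sqrt{v}\right) = \left(2 + \sqrt{2} \sqrt{v}\right) \left(v + 2 v \left(-1 + v\right)\right)$)
$Z^{4}{\left(-1 \right)} = \left(\left(-2\right) \left(-1\right) + 4 \left(-1\right)^{2} - \sqrt{2} \left(-1\right)^{\frac{3}{2}} + 2 \sqrt{2} \left(-1\right)^{\frac{5}{2}}\right)^{4} = \left(2 + 4 \cdot 1 - \sqrt{2} \left(- i\right) + 2 \sqrt{2} i\right)^{4} = \left(2 + 4 + i \sqrt{2} + 2 i \sqrt{2}\right)^{4} = \left(6 + 3 i \sqrt{2}\right)^{4}$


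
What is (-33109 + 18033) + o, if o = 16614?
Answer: 1538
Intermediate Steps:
(-33109 + 18033) + o = (-33109 + 18033) + 16614 = -15076 + 16614 = 1538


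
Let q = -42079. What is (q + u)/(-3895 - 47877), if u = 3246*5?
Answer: 25849/51772 ≈ 0.49929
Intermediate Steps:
u = 16230
(q + u)/(-3895 - 47877) = (-42079 + 16230)/(-3895 - 47877) = -25849/(-51772) = -25849*(-1/51772) = 25849/51772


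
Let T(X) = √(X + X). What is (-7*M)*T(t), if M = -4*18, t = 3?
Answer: 504*√6 ≈ 1234.5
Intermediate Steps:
M = -72
T(X) = √2*√X (T(X) = √(2*X) = √2*√X)
(-7*M)*T(t) = (-7*(-72))*(√2*√3) = 504*√6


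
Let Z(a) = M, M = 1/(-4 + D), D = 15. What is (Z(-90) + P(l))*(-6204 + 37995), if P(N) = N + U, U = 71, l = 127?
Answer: 69272589/11 ≈ 6.2975e+6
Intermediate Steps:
M = 1/11 (M = 1/(-4 + 15) = 1/11 ≈ 0.090909)
Z(a) = 1/11
P(N) = 71 + N (P(N) = N + 71 = 71 + N)
(Z(-90) + P(l))*(-6204 + 37995) = (1/11 + (71 + 127))*(-6204 + 37995) = (1/11 + 198)*31791 = (2179/11)*31791 = 69272589/11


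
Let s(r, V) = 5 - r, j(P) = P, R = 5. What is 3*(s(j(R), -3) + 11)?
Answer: 33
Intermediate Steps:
3*(s(j(R), -3) + 11) = 3*((5 - 1*5) + 11) = 3*((5 - 5) + 11) = 3*(0 + 11) = 3*11 = 33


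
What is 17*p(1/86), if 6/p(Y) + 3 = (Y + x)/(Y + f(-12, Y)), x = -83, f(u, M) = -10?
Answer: 14603/760 ≈ 19.214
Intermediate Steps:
p(Y) = 6/(-3 + (-83 + Y)/(-10 + Y)) (p(Y) = 6/(-3 + (Y - 83)/(Y - 10)) = 6/(-3 + (-83 + Y)/(-10 + Y)))
17*p(1/86) = 17*(6*(10 - 1/86)/(53 + 2/86)) = 17*(6*(10 - 1*1/86)/(53 + 2*(1/86))) = 17*(6*(10 - 1/86)/(53 + 1/43)) = 17*(6*(859/86)/(2280/43)) = 17*(6*(43/2280)*(859/86)) = 17*(859/760) = 14603/760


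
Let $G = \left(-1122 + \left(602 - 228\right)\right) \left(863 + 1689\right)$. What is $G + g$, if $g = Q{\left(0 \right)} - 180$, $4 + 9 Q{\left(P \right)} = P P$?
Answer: $- \frac{17181688}{9} \approx -1.9091 \cdot 10^{6}$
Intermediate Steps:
$Q{\left(P \right)} = - \frac{4}{9} + \frac{P^{2}}{9}$ ($Q{\left(P \right)} = - \frac{4}{9} + \frac{P P}{9} = - \frac{4}{9} + \frac{P^{2}}{9}$)
$g = - \frac{1624}{9}$ ($g = \left(- \frac{4}{9} + \frac{0^{2}}{9}\right) - 180 = \left(- \frac{4}{9} + \frac{1}{9} \cdot 0\right) - 180 = \left(- \frac{4}{9} + 0\right) - 180 = - \frac{4}{9} - 180 = - \frac{1624}{9} \approx -180.44$)
$G = -1908896$ ($G = \left(-1122 + 374\right) 2552 = \left(-748\right) 2552 = -1908896$)
$G + g = -1908896 - \frac{1624}{9} = - \frac{17181688}{9}$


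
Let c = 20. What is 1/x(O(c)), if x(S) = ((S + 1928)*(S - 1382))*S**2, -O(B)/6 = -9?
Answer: -1/7675191936 ≈ -1.3029e-10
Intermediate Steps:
O(B) = 54 (O(B) = -6*(-9) = 54)
x(S) = S**2*(-1382 + S)*(1928 + S) (x(S) = ((1928 + S)*(-1382 + S))*S**2 = ((-1382 + S)*(1928 + S))*S**2 = S**2*(-1382 + S)*(1928 + S))
1/x(O(c)) = 1/(54**2*(-2664496 + 54**2 + 546*54)) = 1/(2916*(-2664496 + 2916 + 29484)) = 1/(2916*(-2632096)) = 1/(-7675191936) = -1/7675191936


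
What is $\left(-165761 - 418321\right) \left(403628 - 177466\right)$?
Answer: $-132097153284$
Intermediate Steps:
$\left(-165761 - 418321\right) \left(403628 - 177466\right) = \left(-584082\right) 226162 = -132097153284$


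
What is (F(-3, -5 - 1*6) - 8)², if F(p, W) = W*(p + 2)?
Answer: 9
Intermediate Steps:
F(p, W) = W*(2 + p)
(F(-3, -5 - 1*6) - 8)² = ((-5 - 1*6)*(2 - 3) - 8)² = ((-5 - 6)*(-1) - 8)² = (-11*(-1) - 8)² = (11 - 8)² = 3² = 9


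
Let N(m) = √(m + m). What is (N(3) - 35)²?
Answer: (35 - √6)² ≈ 1059.5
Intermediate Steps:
N(m) = √2*√m (N(m) = √(2*m) = √2*√m)
(N(3) - 35)² = (√2*√3 - 35)² = (√6 - 35)² = (-35 + √6)²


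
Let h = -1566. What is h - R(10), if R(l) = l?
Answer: -1576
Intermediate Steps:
h - R(10) = -1566 - 1*10 = -1566 - 10 = -1576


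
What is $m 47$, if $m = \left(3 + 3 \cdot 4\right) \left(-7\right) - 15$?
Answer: $-5640$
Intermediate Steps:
$m = -120$ ($m = \left(3 + 12\right) \left(-7\right) - 15 = 15 \left(-7\right) - 15 = -105 - 15 = -120$)
$m 47 = \left(-120\right) 47 = -5640$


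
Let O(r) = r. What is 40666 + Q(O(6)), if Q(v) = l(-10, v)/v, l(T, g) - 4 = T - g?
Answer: 40664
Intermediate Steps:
l(T, g) = 4 + T - g (l(T, g) = 4 + (T - g) = 4 + T - g)
Q(v) = (-6 - v)/v (Q(v) = (4 - 10 - v)/v = (-6 - v)/v)
40666 + Q(O(6)) = 40666 + (-6 - 1*6)/6 = 40666 + (-6 - 6)/6 = 40666 + (1/6)*(-12) = 40666 - 2 = 40664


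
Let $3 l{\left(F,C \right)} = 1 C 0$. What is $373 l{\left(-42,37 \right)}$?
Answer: $0$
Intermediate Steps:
$l{\left(F,C \right)} = 0$ ($l{\left(F,C \right)} = \frac{1 C 0}{3} = \frac{C 0}{3} = \frac{1}{3} \cdot 0 = 0$)
$373 l{\left(-42,37 \right)} = 373 \cdot 0 = 0$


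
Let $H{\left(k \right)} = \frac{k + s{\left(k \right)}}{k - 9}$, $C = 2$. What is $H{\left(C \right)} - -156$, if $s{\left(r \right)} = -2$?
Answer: $156$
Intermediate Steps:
$H{\left(k \right)} = \frac{-2 + k}{-9 + k}$ ($H{\left(k \right)} = \frac{k - 2}{k - 9} = \frac{-2 + k}{-9 + k}$)
$H{\left(C \right)} - -156 = \frac{-2 + 2}{-9 + 2} - -156 = \frac{1}{-7} \cdot 0 + 156 = \left(- \frac{1}{7}\right) 0 + 156 = 0 + 156 = 156$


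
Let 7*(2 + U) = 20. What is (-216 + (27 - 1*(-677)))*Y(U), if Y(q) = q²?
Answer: 17568/49 ≈ 358.53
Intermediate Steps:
U = 6/7 (U = -2 + (⅐)*20 = -2 + 20/7 = 6/7 ≈ 0.85714)
(-216 + (27 - 1*(-677)))*Y(U) = (-216 + (27 - 1*(-677)))*(6/7)² = (-216 + (27 + 677))*(36/49) = (-216 + 704)*(36/49) = 488*(36/49) = 17568/49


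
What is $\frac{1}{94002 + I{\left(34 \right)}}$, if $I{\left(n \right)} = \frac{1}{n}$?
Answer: $\frac{34}{3196069} \approx 1.0638 \cdot 10^{-5}$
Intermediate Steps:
$\frac{1}{94002 + I{\left(34 \right)}} = \frac{1}{94002 + \frac{1}{34}} = \frac{1}{\frac{3196069}{34}} = \frac{34}{3196069}$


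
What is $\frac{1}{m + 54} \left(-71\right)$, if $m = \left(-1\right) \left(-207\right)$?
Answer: $- \frac{71}{261} \approx -0.27203$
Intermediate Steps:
$m = 207$
$\frac{1}{m + 54} \left(-71\right) = \frac{1}{207 + 54} \left(-71\right) = \frac{1}{261} \left(-71\right) = - \frac{71}{261}$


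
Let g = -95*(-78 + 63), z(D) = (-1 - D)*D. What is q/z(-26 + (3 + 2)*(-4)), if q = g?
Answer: -95/138 ≈ -0.68841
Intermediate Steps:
z(D) = D*(-1 - D)
g = 1425 (g = -95*(-15) = 1425)
q = 1425
q/z(-26 + (3 + 2)*(-4)) = 1425/((-(-26 + (3 + 2)*(-4))*(1 + (-26 + (3 + 2)*(-4))))) = 1425/((-(-26 + 5*(-4))*(1 + (-26 + 5*(-4))))) = 1425/((-(-26 - 20)*(1 + (-26 - 20)))) = 1425/((-1*(-46)*(1 - 46))) = 1425/((-1*(-46)*(-45))) = 1425/(-2070) = 1425*(-1/2070) = -95/138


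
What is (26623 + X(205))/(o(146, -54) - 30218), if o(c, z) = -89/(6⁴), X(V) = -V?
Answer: -34237728/39162617 ≈ -0.87424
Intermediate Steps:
o(c, z) = -89/1296
(26623 + X(205))/(o(146, -54) - 30218) = (26623 - 1*205)/(-89/1296 - 30218) = (26623 - 205)/(-39162617/1296) = 26418*(-1296/39162617) = -34237728/39162617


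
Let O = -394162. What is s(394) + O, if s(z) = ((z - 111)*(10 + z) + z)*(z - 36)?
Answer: 40677746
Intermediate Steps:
s(z) = (-36 + z)*(z + (-111 + z)*(10 + z)) (s(z) = ((-111 + z)*(10 + z) + z)*(-36 + z) = (z + (-111 + z)*(10 + z))*(-36 + z) = (-36 + z)*(z + (-111 + z)*(10 + z)))
s(394) + O = (39960 + 394³ - 136*394² + 2490*394) - 394162 = (39960 + 61162984 - 136*155236 + 981060) - 394162 = (39960 + 61162984 - 21112096 + 981060) - 394162 = 41071908 - 394162 = 40677746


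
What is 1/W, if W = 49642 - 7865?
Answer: 1/41777 ≈ 2.3937e-5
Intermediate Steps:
W = 41777
1/W = 1/41777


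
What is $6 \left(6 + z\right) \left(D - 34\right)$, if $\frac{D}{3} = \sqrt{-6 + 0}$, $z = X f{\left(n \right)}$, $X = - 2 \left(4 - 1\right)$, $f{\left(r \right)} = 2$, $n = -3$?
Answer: $1224 - 108 i \sqrt{6} \approx 1224.0 - 264.54 i$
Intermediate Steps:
$X = -6$ ($X = \left(-2\right) 3 = -6$)
$z = -12$ ($z = \left(-6\right) 2 = -12$)
$D = 3 i \sqrt{6}$ ($D = 3 \sqrt{-6 + 0} = 3 \sqrt{-6} = 3 i \sqrt{6} \approx 7.3485 i$)
$6 \left(6 + z\right) \left(D - 34\right) = 6 \left(6 - 12\right) \left(3 i \sqrt{6} - 34\right) = 6 \left(-6\right) \left(-34 + 3 i \sqrt{6}\right) = - 36 \left(-34 + 3 i \sqrt{6}\right) = 1224 - 108 i \sqrt{6}$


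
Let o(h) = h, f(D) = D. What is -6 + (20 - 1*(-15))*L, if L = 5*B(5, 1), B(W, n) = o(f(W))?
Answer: 869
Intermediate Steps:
B(W, n) = W
L = 25 (L = 5*5 = 25)
-6 + (20 - 1*(-15))*L = -6 + (20 - 1*(-15))*25 = -6 + (20 + 15)*25 = -6 + 35*25 = -6 + 875 = 869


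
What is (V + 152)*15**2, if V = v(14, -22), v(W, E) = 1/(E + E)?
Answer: 1504575/44 ≈ 34195.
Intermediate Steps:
v(W, E) = 1/(2*E)
V = -1/44 (V = (1/2)/(-22) = (1/2)*(-1/22) = -1/44 ≈ -0.022727)
(V + 152)*15**2 = (-1/44 + 152)*15**2 = (6687/44)*225 = 1504575/44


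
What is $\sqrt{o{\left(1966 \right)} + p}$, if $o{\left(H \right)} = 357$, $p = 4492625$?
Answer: $\sqrt{4492982} \approx 2119.7$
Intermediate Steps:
$\sqrt{o{\left(1966 \right)} + p} = \sqrt{357 + 4492625} = \sqrt{4492982}$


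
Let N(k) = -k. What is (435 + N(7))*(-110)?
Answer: -47080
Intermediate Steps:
(435 + N(7))*(-110) = (435 - 1*7)*(-110) = (435 - 7)*(-110) = 428*(-110) = -47080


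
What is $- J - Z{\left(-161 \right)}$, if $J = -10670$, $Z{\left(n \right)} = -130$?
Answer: $10800$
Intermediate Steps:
$- J - Z{\left(-161 \right)} = \left(-1\right) \left(-10670\right) - -130 = 10670 + 130 = 10800$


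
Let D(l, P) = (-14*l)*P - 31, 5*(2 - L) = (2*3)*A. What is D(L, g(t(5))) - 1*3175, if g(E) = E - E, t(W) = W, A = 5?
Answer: -3206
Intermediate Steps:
g(E) = 0
L = -4 (L = 2 - 2*3*5/5 = 2 - 6*5/5 = 2 - 1/5*30 = 2 - 6 = -4)
D(l, P) = -31 - 14*P*l (D(l, P) = -14*P*l - 31 = -31 - 14*P*l)
D(L, g(t(5))) - 1*3175 = (-31 - 14*0*(-4)) - 1*3175 = (-31 + 0) - 3175 = -31 - 3175 = -3206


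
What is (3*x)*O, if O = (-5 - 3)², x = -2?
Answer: -384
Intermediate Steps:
O = 64 (O = (-8)² = 64)
(3*x)*O = (3*(-2))*64 = -6*64 = -384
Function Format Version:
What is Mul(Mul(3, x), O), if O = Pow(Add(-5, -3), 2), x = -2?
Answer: -384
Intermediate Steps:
O = 64 (O = Pow(-8, 2) = 64)
Mul(Mul(3, x), O) = Mul(Mul(3, -2), 64) = Mul(-6, 64) = -384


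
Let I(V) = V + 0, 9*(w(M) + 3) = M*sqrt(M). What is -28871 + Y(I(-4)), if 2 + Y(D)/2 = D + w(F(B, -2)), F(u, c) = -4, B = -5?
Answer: -28889 - 16*I/9 ≈ -28889.0 - 1.7778*I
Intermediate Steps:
w(M) = -3 + M**(3/2)/9 (w(M) = -3 + (M*sqrt(M))/9 = -3 + M**(3/2)/9)
I(V) = V
Y(D) = -10 + 2*D - 16*I/9 (Y(D) = -4 + 2*(D + (-3 + (-4)**(3/2)/9)) = -4 + 2*(D + (-3 + (-8*I)/9)) = -4 + 2*(D + (-3 - 8*I/9)) = -4 + 2*(-3 + D - 8*I/9) = -4 + (-6 + 2*D - 16*I/9) = -10 + 2*D - 16*I/9)
-28871 + Y(I(-4)) = -28871 + (-10 + 2*(-4) - 16*I/9) = -28871 + (-10 - 8 - 16*I/9) = -28871 + (-18 - 16*I/9) = -28889 - 16*I/9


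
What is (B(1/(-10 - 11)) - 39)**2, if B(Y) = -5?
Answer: 1936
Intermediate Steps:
(B(1/(-10 - 11)) - 39)**2 = (-5 - 39)**2 = (-44)**2 = 1936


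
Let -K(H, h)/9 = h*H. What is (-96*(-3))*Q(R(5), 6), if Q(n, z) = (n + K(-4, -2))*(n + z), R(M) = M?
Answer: -212256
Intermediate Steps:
K(H, h) = -9*H*h (K(H, h) = -9*h*H = -9*H*h)
Q(n, z) = (-72 + n)*(n + z) (Q(n, z) = (n - 9*(-4)*(-2))*(n + z) = (n - 72)*(n + z) = (-72 + n)*(n + z))
(-96*(-3))*Q(R(5), 6) = (-96*(-3))*(5² - 72*5 - 72*6 + 5*6) = 288*(25 - 360 - 432 + 30) = 288*(-737) = -212256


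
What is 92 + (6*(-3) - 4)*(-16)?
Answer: 444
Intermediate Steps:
92 + (6*(-3) - 4)*(-16) = 92 + (-18 - 4)*(-16) = 92 - 22*(-16) = 92 + 352 = 444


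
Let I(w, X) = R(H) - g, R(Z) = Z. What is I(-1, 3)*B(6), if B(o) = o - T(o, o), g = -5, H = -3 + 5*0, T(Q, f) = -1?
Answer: 14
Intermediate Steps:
H = -3 (H = -3 + 0 = -3)
I(w, X) = 2 (I(w, X) = -3 - 1*(-5) = -3 + 5 = 2)
B(o) = 1 + o (B(o) = o - 1*(-1) = o + 1 = 1 + o)
I(-1, 3)*B(6) = 2*(1 + 6) = 2*7 = 14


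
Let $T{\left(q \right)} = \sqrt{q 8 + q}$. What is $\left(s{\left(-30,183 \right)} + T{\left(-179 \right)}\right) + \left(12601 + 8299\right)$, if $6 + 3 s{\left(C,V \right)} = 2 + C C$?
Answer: $\frac{63596}{3} + 3 i \sqrt{179} \approx 21199.0 + 40.137 i$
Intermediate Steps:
$T{\left(q \right)} = 3 \sqrt{q}$ ($T{\left(q \right)} = \sqrt{8 q + q} = \sqrt{9 q} = 3 \sqrt{q}$)
$s{\left(C,V \right)} = - \frac{4}{3} + \frac{C^{2}}{3}$ ($s{\left(C,V \right)} = -2 + \frac{2 + C C}{3} = -2 + \frac{2 + C^{2}}{3} = -2 + \left(\frac{2}{3} + \frac{C^{2}}{3}\right) = - \frac{4}{3} + \frac{C^{2}}{3}$)
$\left(s{\left(-30,183 \right)} + T{\left(-179 \right)}\right) + \left(12601 + 8299\right) = \left(\left(- \frac{4}{3} + \frac{\left(-30\right)^{2}}{3}\right) + 3 \sqrt{-179}\right) + \left(12601 + 8299\right) = \left(\left(- \frac{4}{3} + \frac{1}{3} \cdot 900\right) + 3 i \sqrt{179}\right) + 20900 = \left(\left(- \frac{4}{3} + 300\right) + 3 i \sqrt{179}\right) + 20900 = \left(\frac{896}{3} + 3 i \sqrt{179}\right) + 20900 = \frac{63596}{3} + 3 i \sqrt{179}$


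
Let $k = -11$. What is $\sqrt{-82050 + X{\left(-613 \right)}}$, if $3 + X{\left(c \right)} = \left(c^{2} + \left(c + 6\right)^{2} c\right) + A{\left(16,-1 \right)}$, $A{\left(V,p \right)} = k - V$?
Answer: $2 i \sqrt{56391387} \approx 15019.0 i$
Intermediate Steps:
$A{\left(V,p \right)} = -11 - V$
$X{\left(c \right)} = -30 + c^{2} + c \left(6 + c\right)^{2}$ ($X{\left(c \right)} = -3 - \left(27 - c^{2} - \left(c + 6\right)^{2} c\right) = -3 - \left(27 - c^{2} - \left(6 + c\right)^{2} c\right) = -3 - \left(27 - c^{2} - c \left(6 + c\right)^{2}\right) = -3 + \left(-27 + c^{2} + c \left(6 + c\right)^{2}\right) = -30 + c^{2} + c \left(6 + c\right)^{2}$)
$\sqrt{-82050 + X{\left(-613 \right)}} = \sqrt{-82050 - \left(30 - 375769 + 613 \left(6 - 613\right)^{2}\right)} = \sqrt{-82050 - \left(-375739 + 225859237\right)} = \sqrt{-82050 - 225483498} = \sqrt{-225565548} = 2 i \sqrt{56391387}$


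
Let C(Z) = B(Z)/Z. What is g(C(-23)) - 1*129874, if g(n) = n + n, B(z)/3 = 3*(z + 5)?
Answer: -2986778/23 ≈ -1.2986e+5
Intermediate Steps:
B(z) = 45 + 9*z (B(z) = 3*(3*(z + 5)) = 3*(3*(5 + z)) = 3*(15 + 3*z) = 45 + 9*z)
C(Z) = (45 + 9*Z)/Z
g(n) = 2*n
g(C(-23)) - 1*129874 = 2*(9 + 45/(-23)) - 1*129874 = 2*(9 + 45*(-1/23)) - 129874 = 2*(9 - 45/23) - 129874 = 2*(162/23) - 129874 = 324/23 - 129874 = -2986778/23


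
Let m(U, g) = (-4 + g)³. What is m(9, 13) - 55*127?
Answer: -6256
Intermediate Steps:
m(9, 13) - 55*127 = (-4 + 13)³ - 55*127 = 9³ - 6985 = 729 - 6985 = -6256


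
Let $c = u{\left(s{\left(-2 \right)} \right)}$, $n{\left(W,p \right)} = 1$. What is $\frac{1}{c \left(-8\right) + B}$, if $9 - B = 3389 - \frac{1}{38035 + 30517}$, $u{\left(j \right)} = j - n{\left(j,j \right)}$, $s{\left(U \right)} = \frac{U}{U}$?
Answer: $- \frac{68552}{231705759} \approx -0.00029586$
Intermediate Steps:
$s{\left(U \right)} = 1$
$u{\left(j \right)} = -1 + j$ ($u{\left(j \right)} = j - 1 = -1 + j$)
$c = 0$ ($c = -1 + 1 = 0$)
$B = - \frac{231705759}{68552}$ ($B = 9 - \left(3389 - \frac{1}{38035 + 30517}\right) = 9 - \left(3389 - \frac{1}{68552}\right) = 9 - \frac{232322727}{68552} = - \frac{231705759}{68552} \approx -3380.0$)
$\frac{1}{c \left(-8\right) + B} = \frac{1}{0 \left(-8\right) - \frac{231705759}{68552}} = \frac{1}{0 - \frac{231705759}{68552}} = \frac{1}{- \frac{231705759}{68552}} = - \frac{68552}{231705759}$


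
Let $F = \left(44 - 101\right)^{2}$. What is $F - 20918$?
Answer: $-17669$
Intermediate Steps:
$F = 3249$ ($F = \left(-57\right)^{2} = 3249$)
$F - 20918 = 3249 - 20918 = -17669$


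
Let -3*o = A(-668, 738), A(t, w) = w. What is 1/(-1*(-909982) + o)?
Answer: 1/909736 ≈ 1.0992e-6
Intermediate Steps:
o = -246 (o = -⅓*738 = -246)
1/(-1*(-909982) + o) = 1/(-1*(-909982) - 246) = 1/(909982 - 246) = 1/909736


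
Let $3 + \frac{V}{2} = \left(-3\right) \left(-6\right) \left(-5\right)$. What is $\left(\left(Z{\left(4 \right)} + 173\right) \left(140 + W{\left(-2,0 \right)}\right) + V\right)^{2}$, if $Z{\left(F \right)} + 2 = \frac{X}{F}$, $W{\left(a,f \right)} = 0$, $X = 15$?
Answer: $589469841$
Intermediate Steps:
$Z{\left(F \right)} = -2 + \frac{15}{F}$
$V = -186$ ($V = -6 + 2 \left(-3\right) \left(-6\right) \left(-5\right) = -6 + 2 \cdot 18 \left(-5\right) = -6 + 2 \left(-90\right) = -6 - 180 = -186$)
$\left(\left(Z{\left(4 \right)} + 173\right) \left(140 + W{\left(-2,0 \right)}\right) + V\right)^{2} = \left(\left(\left(-2 + \frac{15}{4}\right) + 173\right) \left(140 + 0\right) - 186\right)^{2} = \left(\left(\left(-2 + 15 \cdot \frac{1}{4}\right) + 173\right) 140 - 186\right)^{2} = \left(\left(\left(-2 + \frac{15}{4}\right) + 173\right) 140 - 186\right)^{2} = \left(\left(\frac{7}{4} + 173\right) 140 - 186\right)^{2} = \left(\frac{699}{4} \cdot 140 - 186\right)^{2} = \left(24465 - 186\right)^{2} = 24279^{2} = 589469841$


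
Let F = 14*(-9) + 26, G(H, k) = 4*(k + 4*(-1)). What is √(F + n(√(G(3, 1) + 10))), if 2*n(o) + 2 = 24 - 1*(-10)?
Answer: 2*I*√21 ≈ 9.1651*I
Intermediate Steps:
G(H, k) = -16 + 4*k (G(H, k) = 4*(k - 4) = 4*(-4 + k) = -16 + 4*k)
n(o) = 16 (n(o) = -1 + (24 - 1*(-10))/2 = -1 + (24 + 10)/2 = -1 + (½)*34 = -1 + 17 = 16)
F = -100 (F = -126 + 26 = -100)
√(F + n(√(G(3, 1) + 10))) = √(-100 + 16) = √(-84) = 2*I*√21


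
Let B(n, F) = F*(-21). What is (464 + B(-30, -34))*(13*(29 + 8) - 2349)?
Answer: -2200504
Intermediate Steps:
B(n, F) = -21*F
(464 + B(-30, -34))*(13*(29 + 8) - 2349) = (464 - 21*(-34))*(13*(29 + 8) - 2349) = (464 + 714)*(13*37 - 2349) = 1178*(481 - 2349) = 1178*(-1868) = -2200504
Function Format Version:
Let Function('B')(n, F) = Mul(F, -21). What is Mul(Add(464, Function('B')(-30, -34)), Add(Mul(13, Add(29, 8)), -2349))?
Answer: -2200504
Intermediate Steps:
Function('B')(n, F) = Mul(-21, F)
Mul(Add(464, Function('B')(-30, -34)), Add(Mul(13, Add(29, 8)), -2349)) = Mul(Add(464, Mul(-21, -34)), Add(Mul(13, Add(29, 8)), -2349)) = Mul(Add(464, 714), Add(Mul(13, 37), -2349)) = Mul(1178, Add(481, -2349)) = Mul(1178, -1868) = -2200504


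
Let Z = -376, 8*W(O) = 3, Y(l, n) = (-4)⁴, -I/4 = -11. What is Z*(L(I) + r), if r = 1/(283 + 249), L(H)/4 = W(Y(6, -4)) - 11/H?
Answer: -25098/133 ≈ -188.71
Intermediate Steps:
I = 44 (I = -4*(-11) = 44)
Y(l, n) = 256
W(O) = 3/8 (W(O) = (⅛)*3 = 3/8)
L(H) = 3/2 - 44/H (L(H) = 4*(3/8 - 11/H) = 3/2 - 44/H)
r = 1/532 ≈ 0.0018797
Z*(L(I) + r) = -376*((3/2 - 44/44) + 1/532) = -376*((3/2 - 44*1/44) + 1/532) = -376*((3/2 - 1) + 1/532) = -376*(½ + 1/532) = -376*267/532 = -25098/133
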